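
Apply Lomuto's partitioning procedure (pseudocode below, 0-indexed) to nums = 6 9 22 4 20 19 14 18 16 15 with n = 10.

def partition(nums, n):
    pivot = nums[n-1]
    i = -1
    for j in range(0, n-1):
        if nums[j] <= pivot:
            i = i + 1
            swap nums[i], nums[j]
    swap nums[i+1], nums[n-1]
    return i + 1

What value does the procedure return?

4

pivot = nums[9] = 15; i = -1
j=0: nums[0]=6 ≤ 15 → i=0, swap nums[0],nums[0] (no change) → 6 9 22 4 20 19 14 18 16 15
j=1: nums[1]=9 ≤ 15 → i=1, swap nums[1],nums[1] (no change) → 6 9 22 4 20 19 14 18 16 15
j=2: nums[2]=22 > 15 → no swap
j=3: nums[3]=4 ≤ 15 → i=2, swap nums[2],nums[3] → 6 9 4 22 20 19 14 18 16 15
j=4: nums[4]=20 > 15 → no swap
j=5: nums[5]=19 > 15 → no swap
j=6: nums[6]=14 ≤ 15 → i=3, swap nums[3],nums[6] → 6 9 4 14 20 19 22 18 16 15
j=7: nums[7]=18 > 15 → no swap
j=8: nums[8]=16 > 15 → no swap
final swap nums[4],nums[9] → 6 9 4 14 15 19 22 18 16 20; return 4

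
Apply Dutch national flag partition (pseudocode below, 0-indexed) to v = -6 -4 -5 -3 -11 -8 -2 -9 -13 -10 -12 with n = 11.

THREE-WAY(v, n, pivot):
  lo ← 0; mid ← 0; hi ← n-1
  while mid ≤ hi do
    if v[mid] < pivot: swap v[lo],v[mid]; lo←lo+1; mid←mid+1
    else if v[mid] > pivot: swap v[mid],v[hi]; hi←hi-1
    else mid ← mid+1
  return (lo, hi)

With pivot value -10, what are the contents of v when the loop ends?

-12 -13 -11 -10 -8 -2 -9 -3 -5 -4 -6

pivot = -10; lo=0, mid=0, hi=10
v[mid]=-6>-10: swap v[0],v[10]; hi=9 → -12 -4 -5 -3 -11 -8 -2 -9 -13 -10 -6
v[mid]=-12<-10: swap v[0],v[0]; lo=1,mid=1 → -12 -4 -5 -3 -11 -8 -2 -9 -13 -10 -6
v[mid]=-4>-10: swap v[1],v[9]; hi=8 → -12 -10 -5 -3 -11 -8 -2 -9 -13 -4 -6
v[mid]=-10=-10: mid=2
v[mid]=-5>-10: swap v[2],v[8]; hi=7 → -12 -10 -13 -3 -11 -8 -2 -9 -5 -4 -6
v[mid]=-13<-10: swap v[1],v[2]; lo=2,mid=3 → -12 -13 -10 -3 -11 -8 -2 -9 -5 -4 -6
v[mid]=-3>-10: swap v[3],v[7]; hi=6 → -12 -13 -10 -9 -11 -8 -2 -3 -5 -4 -6
v[mid]=-9>-10: swap v[3],v[6]; hi=5 → -12 -13 -10 -2 -11 -8 -9 -3 -5 -4 -6
v[mid]=-2>-10: swap v[3],v[5]; hi=4 → -12 -13 -10 -8 -11 -2 -9 -3 -5 -4 -6
v[mid]=-8>-10: swap v[3],v[4]; hi=3 → -12 -13 -10 -11 -8 -2 -9 -3 -5 -4 -6
v[mid]=-11<-10: swap v[2],v[3]; lo=3,mid=4 → -12 -13 -11 -10 -8 -2 -9 -3 -5 -4 -6
end: lo=3, hi=3; v = -12 -13 -11 -10 -8 -2 -9 -3 -5 -4 -6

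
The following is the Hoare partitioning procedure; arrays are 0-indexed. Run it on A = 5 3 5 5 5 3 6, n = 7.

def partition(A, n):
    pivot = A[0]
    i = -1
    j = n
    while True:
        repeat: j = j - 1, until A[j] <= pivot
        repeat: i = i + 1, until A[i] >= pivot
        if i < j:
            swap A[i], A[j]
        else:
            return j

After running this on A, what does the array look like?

3 3 5 5 5 5 6

pivot = A[0] = 5; i = -1, j = 7
j→5 (A[5]=3≤5), i→0 (A[0]=5≥5); i<j, swap → 3 3 5 5 5 5 6
j→4 (A[4]=5≤5), i→2 (A[2]=5≥5); i<j, swap → 3 3 5 5 5 5 6
j→3, i→3; i≥j, return j=3. A = 3 3 5 5 5 5 6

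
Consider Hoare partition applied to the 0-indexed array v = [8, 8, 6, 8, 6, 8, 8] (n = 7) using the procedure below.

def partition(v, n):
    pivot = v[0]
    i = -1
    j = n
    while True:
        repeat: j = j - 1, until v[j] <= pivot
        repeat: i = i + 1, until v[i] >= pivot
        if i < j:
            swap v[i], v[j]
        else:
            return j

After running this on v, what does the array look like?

pivot = v[0] = 8; i = -1, j = 7
j→6 (v[6]=8≤8), i→0 (v[0]=8≥8); i<j, swap → [8, 8, 6, 8, 6, 8, 8]
j→5 (v[5]=8≤8), i→1 (v[1]=8≥8); i<j, swap → [8, 8, 6, 8, 6, 8, 8]
j→4 (v[4]=6≤8), i→3 (v[3]=8≥8); i<j, swap → [8, 8, 6, 6, 8, 8, 8]
j→3, i→4; i≥j, return j=3. v = [8, 8, 6, 6, 8, 8, 8]

[8, 8, 6, 6, 8, 8, 8]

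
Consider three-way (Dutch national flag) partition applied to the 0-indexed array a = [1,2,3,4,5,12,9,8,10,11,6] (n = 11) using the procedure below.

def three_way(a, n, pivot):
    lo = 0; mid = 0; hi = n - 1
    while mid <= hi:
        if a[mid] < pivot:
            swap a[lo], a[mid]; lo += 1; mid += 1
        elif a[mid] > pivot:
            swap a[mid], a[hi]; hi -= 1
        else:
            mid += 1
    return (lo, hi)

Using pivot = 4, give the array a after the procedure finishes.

[1,2,3,4,12,9,8,10,11,6,5]

pivot = 4; lo=0, mid=0, hi=10
a[mid]=1<4: swap a[0],a[0]; lo=1,mid=1 → [1,2,3,4,5,12,9,8,10,11,6]
a[mid]=2<4: swap a[1],a[1]; lo=2,mid=2 → [1,2,3,4,5,12,9,8,10,11,6]
a[mid]=3<4: swap a[2],a[2]; lo=3,mid=3 → [1,2,3,4,5,12,9,8,10,11,6]
a[mid]=4=4: mid=4
a[mid]=5>4: swap a[4],a[10]; hi=9 → [1,2,3,4,6,12,9,8,10,11,5]
a[mid]=6>4: swap a[4],a[9]; hi=8 → [1,2,3,4,11,12,9,8,10,6,5]
a[mid]=11>4: swap a[4],a[8]; hi=7 → [1,2,3,4,10,12,9,8,11,6,5]
a[mid]=10>4: swap a[4],a[7]; hi=6 → [1,2,3,4,8,12,9,10,11,6,5]
a[mid]=8>4: swap a[4],a[6]; hi=5 → [1,2,3,4,9,12,8,10,11,6,5]
a[mid]=9>4: swap a[4],a[5]; hi=4 → [1,2,3,4,12,9,8,10,11,6,5]
a[mid]=12>4: swap a[4],a[4]; hi=3 → [1,2,3,4,12,9,8,10,11,6,5]
end: lo=3, hi=3; a = [1,2,3,4,12,9,8,10,11,6,5]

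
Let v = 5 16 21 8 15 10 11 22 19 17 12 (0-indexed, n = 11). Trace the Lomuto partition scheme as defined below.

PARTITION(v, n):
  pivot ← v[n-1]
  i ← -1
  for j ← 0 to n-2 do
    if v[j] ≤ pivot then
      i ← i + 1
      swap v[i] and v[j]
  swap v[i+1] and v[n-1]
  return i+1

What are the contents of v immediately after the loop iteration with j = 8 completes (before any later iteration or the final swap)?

5 8 10 11 15 21 16 22 19 17 12

pivot=12, i=-1
j=0: 5≤12, i=0, swap(0,0) ⇒ 5 16 21 8 15 10 11 22 19 17 12
j=1: 16>12, skip
j=2: 21>12, skip
j=3: 8≤12, i=1, swap(1,3) ⇒ 5 8 21 16 15 10 11 22 19 17 12
j=4: 15>12, skip
j=5: 10≤12, i=2, swap(2,5) ⇒ 5 8 10 16 15 21 11 22 19 17 12
j=6: 11≤12, i=3, swap(3,6) ⇒ 5 8 10 11 15 21 16 22 19 17 12
j=7: 22>12, skip
j=8: 19>12, skip
(after j=8) v = 5 8 10 11 15 21 16 22 19 17 12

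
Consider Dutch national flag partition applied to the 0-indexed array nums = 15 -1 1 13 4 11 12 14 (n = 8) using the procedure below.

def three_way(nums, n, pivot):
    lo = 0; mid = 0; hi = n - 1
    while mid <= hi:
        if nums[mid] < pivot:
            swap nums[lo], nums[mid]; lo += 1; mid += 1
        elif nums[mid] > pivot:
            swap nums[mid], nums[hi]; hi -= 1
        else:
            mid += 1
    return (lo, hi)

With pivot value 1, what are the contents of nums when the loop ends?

-1 1 13 4 11 12 14 15

lo=0 mid=0 hi=7
15>1: swap(0,7), hi=6 ⇒ 14 -1 1 13 4 11 12 15
14>1: swap(0,6), hi=5 ⇒ 12 -1 1 13 4 11 14 15
12>1: swap(0,5), hi=4 ⇒ 11 -1 1 13 4 12 14 15
11>1: swap(0,4), hi=3 ⇒ 4 -1 1 13 11 12 14 15
4>1: swap(0,3), hi=2 ⇒ 13 -1 1 4 11 12 14 15
13>1: swap(0,2), hi=1 ⇒ 1 -1 13 4 11 12 14 15
1=1: mid=1
-1<1: swap(0,1), lo=1 mid=2 ⇒ -1 1 13 4 11 12 14 15
done. lo=1 hi=1; nums=-1 1 13 4 11 12 14 15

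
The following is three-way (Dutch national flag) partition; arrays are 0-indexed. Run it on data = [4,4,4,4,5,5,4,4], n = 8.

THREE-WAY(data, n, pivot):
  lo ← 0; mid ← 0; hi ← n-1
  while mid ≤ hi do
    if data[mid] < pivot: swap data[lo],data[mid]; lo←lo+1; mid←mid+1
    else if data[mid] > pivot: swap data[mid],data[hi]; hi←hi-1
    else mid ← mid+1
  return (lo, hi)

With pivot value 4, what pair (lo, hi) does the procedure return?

(0, 5)

pivot = 4; lo=0, mid=0, hi=7
data[mid]=4=4: mid=1
data[mid]=4=4: mid=2
data[mid]=4=4: mid=3
data[mid]=4=4: mid=4
data[mid]=5>4: swap data[4],data[7]; hi=6 → [4,4,4,4,4,5,4,5]
data[mid]=4=4: mid=5
data[mid]=5>4: swap data[5],data[6]; hi=5 → [4,4,4,4,4,4,5,5]
data[mid]=4=4: mid=6
end: lo=0, hi=5; data = [4,4,4,4,4,4,5,5]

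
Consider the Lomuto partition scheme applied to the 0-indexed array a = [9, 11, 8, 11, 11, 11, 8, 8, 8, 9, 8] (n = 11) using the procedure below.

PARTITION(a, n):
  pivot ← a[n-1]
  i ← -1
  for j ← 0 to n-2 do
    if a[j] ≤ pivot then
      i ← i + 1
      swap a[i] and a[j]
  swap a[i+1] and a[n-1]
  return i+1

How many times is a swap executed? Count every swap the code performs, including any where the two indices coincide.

5

pivot=8, i=-1
j=0: 9>8, skip
j=1: 11>8, skip
j=2: 8≤8, i=0, swap(0,2) ⇒ [8, 11, 9, 11, 11, 11, 8, 8, 8, 9, 8]
j=3: 11>8, skip
j=4: 11>8, skip
j=5: 11>8, skip
j=6: 8≤8, i=1, swap(1,6) ⇒ [8, 8, 9, 11, 11, 11, 11, 8, 8, 9, 8]
j=7: 8≤8, i=2, swap(2,7) ⇒ [8, 8, 8, 11, 11, 11, 11, 9, 8, 9, 8]
j=8: 8≤8, i=3, swap(3,8) ⇒ [8, 8, 8, 8, 11, 11, 11, 9, 11, 9, 8]
j=9: 9>8, skip
swap(4,10) ⇒ [8, 8, 8, 8, 8, 11, 11, 9, 11, 9, 11]; return 4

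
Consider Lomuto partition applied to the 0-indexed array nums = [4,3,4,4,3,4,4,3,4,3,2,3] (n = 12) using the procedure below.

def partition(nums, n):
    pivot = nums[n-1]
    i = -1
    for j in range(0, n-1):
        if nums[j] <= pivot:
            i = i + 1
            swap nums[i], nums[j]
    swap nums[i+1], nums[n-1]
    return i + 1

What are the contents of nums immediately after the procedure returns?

[3,3,3,3,2,3,4,4,4,4,4,4]

pivot = nums[11] = 3; i = -1
j=0: nums[0]=4 > 3 → no swap
j=1: nums[1]=3 ≤ 3 → i=0, swap nums[0],nums[1] → [3,4,4,4,3,4,4,3,4,3,2,3]
j=2: nums[2]=4 > 3 → no swap
j=3: nums[3]=4 > 3 → no swap
j=4: nums[4]=3 ≤ 3 → i=1, swap nums[1],nums[4] → [3,3,4,4,4,4,4,3,4,3,2,3]
j=5: nums[5]=4 > 3 → no swap
j=6: nums[6]=4 > 3 → no swap
j=7: nums[7]=3 ≤ 3 → i=2, swap nums[2],nums[7] → [3,3,3,4,4,4,4,4,4,3,2,3]
j=8: nums[8]=4 > 3 → no swap
j=9: nums[9]=3 ≤ 3 → i=3, swap nums[3],nums[9] → [3,3,3,3,4,4,4,4,4,4,2,3]
j=10: nums[10]=2 ≤ 3 → i=4, swap nums[4],nums[10] → [3,3,3,3,2,4,4,4,4,4,4,3]
final swap nums[5],nums[11] → [3,3,3,3,2,3,4,4,4,4,4,4]; return 5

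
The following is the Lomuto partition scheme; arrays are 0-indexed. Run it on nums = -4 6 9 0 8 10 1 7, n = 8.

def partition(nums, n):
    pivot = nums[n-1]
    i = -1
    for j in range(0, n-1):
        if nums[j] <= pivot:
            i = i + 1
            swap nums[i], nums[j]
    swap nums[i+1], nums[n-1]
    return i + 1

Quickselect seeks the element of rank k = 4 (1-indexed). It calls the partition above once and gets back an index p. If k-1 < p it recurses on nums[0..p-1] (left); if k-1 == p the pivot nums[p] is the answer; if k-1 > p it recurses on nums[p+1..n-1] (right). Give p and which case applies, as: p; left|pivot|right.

pivot=7, i=-1
j=0: -4≤7, i=0, swap(0,0) ⇒ -4 6 9 0 8 10 1 7
j=1: 6≤7, i=1, swap(1,1) ⇒ -4 6 9 0 8 10 1 7
j=2: 9>7, skip
j=3: 0≤7, i=2, swap(2,3) ⇒ -4 6 0 9 8 10 1 7
j=4: 8>7, skip
j=5: 10>7, skip
j=6: 1≤7, i=3, swap(3,6) ⇒ -4 6 0 1 8 10 9 7
swap(4,7) ⇒ -4 6 0 1 7 10 9 8; return 4
p = 4; k-1 = 3 < 4 ⇒ left

4; left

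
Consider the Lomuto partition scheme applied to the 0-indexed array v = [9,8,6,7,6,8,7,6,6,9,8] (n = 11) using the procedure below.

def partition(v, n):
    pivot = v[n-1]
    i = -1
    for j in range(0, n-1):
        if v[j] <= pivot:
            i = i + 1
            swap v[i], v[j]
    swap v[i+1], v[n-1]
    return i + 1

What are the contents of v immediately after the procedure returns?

[8,6,7,6,8,7,6,6,8,9,9]

pivot=8, i=-1
j=0: 9>8, skip
j=1: 8≤8, i=0, swap(0,1) ⇒ [8,9,6,7,6,8,7,6,6,9,8]
j=2: 6≤8, i=1, swap(1,2) ⇒ [8,6,9,7,6,8,7,6,6,9,8]
j=3: 7≤8, i=2, swap(2,3) ⇒ [8,6,7,9,6,8,7,6,6,9,8]
j=4: 6≤8, i=3, swap(3,4) ⇒ [8,6,7,6,9,8,7,6,6,9,8]
j=5: 8≤8, i=4, swap(4,5) ⇒ [8,6,7,6,8,9,7,6,6,9,8]
j=6: 7≤8, i=5, swap(5,6) ⇒ [8,6,7,6,8,7,9,6,6,9,8]
j=7: 6≤8, i=6, swap(6,7) ⇒ [8,6,7,6,8,7,6,9,6,9,8]
j=8: 6≤8, i=7, swap(7,8) ⇒ [8,6,7,6,8,7,6,6,9,9,8]
j=9: 9>8, skip
swap(8,10) ⇒ [8,6,7,6,8,7,6,6,8,9,9]; return 8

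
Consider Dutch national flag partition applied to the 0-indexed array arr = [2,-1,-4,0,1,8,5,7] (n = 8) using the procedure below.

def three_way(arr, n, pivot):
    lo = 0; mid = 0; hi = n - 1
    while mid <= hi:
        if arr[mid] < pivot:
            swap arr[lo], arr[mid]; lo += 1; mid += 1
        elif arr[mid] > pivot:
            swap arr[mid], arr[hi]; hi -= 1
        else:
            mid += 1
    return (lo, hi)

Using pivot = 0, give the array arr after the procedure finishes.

pivot = 0; lo=0, mid=0, hi=7
arr[mid]=2>0: swap arr[0],arr[7]; hi=6 → [7,-1,-4,0,1,8,5,2]
arr[mid]=7>0: swap arr[0],arr[6]; hi=5 → [5,-1,-4,0,1,8,7,2]
arr[mid]=5>0: swap arr[0],arr[5]; hi=4 → [8,-1,-4,0,1,5,7,2]
arr[mid]=8>0: swap arr[0],arr[4]; hi=3 → [1,-1,-4,0,8,5,7,2]
arr[mid]=1>0: swap arr[0],arr[3]; hi=2 → [0,-1,-4,1,8,5,7,2]
arr[mid]=0=0: mid=1
arr[mid]=-1<0: swap arr[0],arr[1]; lo=1,mid=2 → [-1,0,-4,1,8,5,7,2]
arr[mid]=-4<0: swap arr[1],arr[2]; lo=2,mid=3 → [-1,-4,0,1,8,5,7,2]
end: lo=2, hi=2; arr = [-1,-4,0,1,8,5,7,2]

[-1,-4,0,1,8,5,7,2]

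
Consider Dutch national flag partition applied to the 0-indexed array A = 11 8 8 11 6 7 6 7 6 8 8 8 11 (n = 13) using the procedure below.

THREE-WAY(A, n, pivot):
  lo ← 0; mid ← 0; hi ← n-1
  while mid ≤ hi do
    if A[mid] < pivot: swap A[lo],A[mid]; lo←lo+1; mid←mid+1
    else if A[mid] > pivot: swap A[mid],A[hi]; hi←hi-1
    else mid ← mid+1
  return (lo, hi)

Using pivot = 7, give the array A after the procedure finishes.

6 6 6 7 7 11 8 8 8 8 8 11 11

lo=0 mid=0 hi=12
11>7: swap(0,12), hi=11 ⇒ 11 8 8 11 6 7 6 7 6 8 8 8 11
11>7: swap(0,11), hi=10 ⇒ 8 8 8 11 6 7 6 7 6 8 8 11 11
8>7: swap(0,10), hi=9 ⇒ 8 8 8 11 6 7 6 7 6 8 8 11 11
8>7: swap(0,9), hi=8 ⇒ 8 8 8 11 6 7 6 7 6 8 8 11 11
8>7: swap(0,8), hi=7 ⇒ 6 8 8 11 6 7 6 7 8 8 8 11 11
6<7: swap(0,0), lo=1 mid=1 ⇒ 6 8 8 11 6 7 6 7 8 8 8 11 11
8>7: swap(1,7), hi=6 ⇒ 6 7 8 11 6 7 6 8 8 8 8 11 11
7=7: mid=2
8>7: swap(2,6), hi=5 ⇒ 6 7 6 11 6 7 8 8 8 8 8 11 11
6<7: swap(1,2), lo=2 mid=3 ⇒ 6 6 7 11 6 7 8 8 8 8 8 11 11
11>7: swap(3,5), hi=4 ⇒ 6 6 7 7 6 11 8 8 8 8 8 11 11
7=7: mid=4
6<7: swap(2,4), lo=3 mid=5 ⇒ 6 6 6 7 7 11 8 8 8 8 8 11 11
done. lo=3 hi=4; A=6 6 6 7 7 11 8 8 8 8 8 11 11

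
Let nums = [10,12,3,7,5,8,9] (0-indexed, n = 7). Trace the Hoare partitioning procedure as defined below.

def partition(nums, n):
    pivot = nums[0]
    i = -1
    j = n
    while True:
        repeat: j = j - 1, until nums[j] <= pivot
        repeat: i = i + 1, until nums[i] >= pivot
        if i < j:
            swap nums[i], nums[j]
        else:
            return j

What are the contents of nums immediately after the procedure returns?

[9,8,3,7,5,12,10]

pivot = nums[0] = 10; i = -1, j = 7
j→6 (nums[6]=9≤10), i→0 (nums[0]=10≥10); i<j, swap → [9,12,3,7,5,8,10]
j→5 (nums[5]=8≤10), i→1 (nums[1]=12≥10); i<j, swap → [9,8,3,7,5,12,10]
j→4, i→5; i≥j, return j=4. nums = [9,8,3,7,5,12,10]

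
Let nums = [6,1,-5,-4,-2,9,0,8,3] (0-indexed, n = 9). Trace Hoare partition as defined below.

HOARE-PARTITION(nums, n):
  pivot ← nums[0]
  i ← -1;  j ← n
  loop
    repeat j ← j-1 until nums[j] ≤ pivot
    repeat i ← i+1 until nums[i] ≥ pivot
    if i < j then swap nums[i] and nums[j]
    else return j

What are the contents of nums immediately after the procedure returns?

[3,1,-5,-4,-2,0,9,8,6]

pivot = nums[0] = 6; i = -1, j = 9
j→8 (nums[8]=3≤6), i→0 (nums[0]=6≥6); i<j, swap → [3,1,-5,-4,-2,9,0,8,6]
j→6 (nums[6]=0≤6), i→5 (nums[5]=9≥6); i<j, swap → [3,1,-5,-4,-2,0,9,8,6]
j→5, i→6; i≥j, return j=5. nums = [3,1,-5,-4,-2,0,9,8,6]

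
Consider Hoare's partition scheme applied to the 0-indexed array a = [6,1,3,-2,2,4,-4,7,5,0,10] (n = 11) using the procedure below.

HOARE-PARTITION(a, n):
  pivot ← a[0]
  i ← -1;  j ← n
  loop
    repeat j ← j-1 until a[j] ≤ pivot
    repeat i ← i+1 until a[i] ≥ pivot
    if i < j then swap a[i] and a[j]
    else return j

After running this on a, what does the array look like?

[0,1,3,-2,2,4,-4,5,7,6,10]

pivot = a[0] = 6; i = -1, j = 11
j→9 (a[9]=0≤6), i→0 (a[0]=6≥6); i<j, swap → [0,1,3,-2,2,4,-4,7,5,6,10]
j→8 (a[8]=5≤6), i→7 (a[7]=7≥6); i<j, swap → [0,1,3,-2,2,4,-4,5,7,6,10]
j→7, i→8; i≥j, return j=7. a = [0,1,3,-2,2,4,-4,5,7,6,10]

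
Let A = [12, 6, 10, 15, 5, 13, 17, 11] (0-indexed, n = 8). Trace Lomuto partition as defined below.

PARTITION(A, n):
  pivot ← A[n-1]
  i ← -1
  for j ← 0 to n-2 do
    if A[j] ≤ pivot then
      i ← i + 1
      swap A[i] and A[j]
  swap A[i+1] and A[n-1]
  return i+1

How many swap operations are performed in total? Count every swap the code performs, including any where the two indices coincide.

4

pivot = A[7] = 11; i = -1
j=0: A[0]=12 > 11 → no swap
j=1: A[1]=6 ≤ 11 → i=0, swap A[0],A[1] → [6, 12, 10, 15, 5, 13, 17, 11]
j=2: A[2]=10 ≤ 11 → i=1, swap A[1],A[2] → [6, 10, 12, 15, 5, 13, 17, 11]
j=3: A[3]=15 > 11 → no swap
j=4: A[4]=5 ≤ 11 → i=2, swap A[2],A[4] → [6, 10, 5, 15, 12, 13, 17, 11]
j=5: A[5]=13 > 11 → no swap
j=6: A[6]=17 > 11 → no swap
final swap A[3],A[7] → [6, 10, 5, 11, 12, 13, 17, 15]; return 3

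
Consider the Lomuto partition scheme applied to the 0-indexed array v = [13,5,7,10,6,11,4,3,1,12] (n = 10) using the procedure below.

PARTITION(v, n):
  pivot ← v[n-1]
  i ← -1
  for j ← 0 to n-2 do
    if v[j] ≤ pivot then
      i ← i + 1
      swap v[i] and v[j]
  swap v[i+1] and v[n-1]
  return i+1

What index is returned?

8

pivot = v[9] = 12; i = -1
j=0: v[0]=13 > 12 → no swap
j=1: v[1]=5 ≤ 12 → i=0, swap v[0],v[1] → [5,13,7,10,6,11,4,3,1,12]
j=2: v[2]=7 ≤ 12 → i=1, swap v[1],v[2] → [5,7,13,10,6,11,4,3,1,12]
j=3: v[3]=10 ≤ 12 → i=2, swap v[2],v[3] → [5,7,10,13,6,11,4,3,1,12]
j=4: v[4]=6 ≤ 12 → i=3, swap v[3],v[4] → [5,7,10,6,13,11,4,3,1,12]
j=5: v[5]=11 ≤ 12 → i=4, swap v[4],v[5] → [5,7,10,6,11,13,4,3,1,12]
j=6: v[6]=4 ≤ 12 → i=5, swap v[5],v[6] → [5,7,10,6,11,4,13,3,1,12]
j=7: v[7]=3 ≤ 12 → i=6, swap v[6],v[7] → [5,7,10,6,11,4,3,13,1,12]
j=8: v[8]=1 ≤ 12 → i=7, swap v[7],v[8] → [5,7,10,6,11,4,3,1,13,12]
final swap v[8],v[9] → [5,7,10,6,11,4,3,1,12,13]; return 8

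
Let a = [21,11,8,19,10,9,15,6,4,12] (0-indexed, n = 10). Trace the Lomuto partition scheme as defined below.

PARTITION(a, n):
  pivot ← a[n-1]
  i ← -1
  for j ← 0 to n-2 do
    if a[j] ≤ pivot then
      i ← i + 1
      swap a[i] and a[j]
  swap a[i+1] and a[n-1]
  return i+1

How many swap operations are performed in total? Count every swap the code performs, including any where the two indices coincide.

pivot=12, i=-1
j=0: 21>12, skip
j=1: 11≤12, i=0, swap(0,1) ⇒ [11,21,8,19,10,9,15,6,4,12]
j=2: 8≤12, i=1, swap(1,2) ⇒ [11,8,21,19,10,9,15,6,4,12]
j=3: 19>12, skip
j=4: 10≤12, i=2, swap(2,4) ⇒ [11,8,10,19,21,9,15,6,4,12]
j=5: 9≤12, i=3, swap(3,5) ⇒ [11,8,10,9,21,19,15,6,4,12]
j=6: 15>12, skip
j=7: 6≤12, i=4, swap(4,7) ⇒ [11,8,10,9,6,19,15,21,4,12]
j=8: 4≤12, i=5, swap(5,8) ⇒ [11,8,10,9,6,4,15,21,19,12]
swap(6,9) ⇒ [11,8,10,9,6,4,12,21,19,15]; return 6

7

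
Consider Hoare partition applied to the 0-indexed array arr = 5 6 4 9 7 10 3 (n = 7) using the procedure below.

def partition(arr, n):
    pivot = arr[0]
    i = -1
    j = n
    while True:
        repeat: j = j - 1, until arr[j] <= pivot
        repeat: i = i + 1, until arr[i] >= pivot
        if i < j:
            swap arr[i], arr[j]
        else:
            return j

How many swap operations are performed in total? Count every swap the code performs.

pivot=5
j stops at 6 (3), i stops at 0 (5); swap ⇒ 3 6 4 9 7 10 5
j stops at 2 (4), i stops at 1 (6); swap ⇒ 3 4 6 9 7 10 5
j stops at 1, i stops at 2; i≥j ⇒ return 1. arr=3 4 6 9 7 10 5

2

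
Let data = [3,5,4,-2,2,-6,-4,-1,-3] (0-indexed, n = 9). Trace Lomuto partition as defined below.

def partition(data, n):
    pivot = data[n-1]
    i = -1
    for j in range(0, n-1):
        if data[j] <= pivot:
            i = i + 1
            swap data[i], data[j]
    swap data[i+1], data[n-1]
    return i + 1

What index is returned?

2

pivot=-3, i=-1
j=0: 3>-3, skip
j=1: 5>-3, skip
j=2: 4>-3, skip
j=3: -2>-3, skip
j=4: 2>-3, skip
j=5: -6≤-3, i=0, swap(0,5) ⇒ [-6,5,4,-2,2,3,-4,-1,-3]
j=6: -4≤-3, i=1, swap(1,6) ⇒ [-6,-4,4,-2,2,3,5,-1,-3]
j=7: -1>-3, skip
swap(2,8) ⇒ [-6,-4,-3,-2,2,3,5,-1,4]; return 2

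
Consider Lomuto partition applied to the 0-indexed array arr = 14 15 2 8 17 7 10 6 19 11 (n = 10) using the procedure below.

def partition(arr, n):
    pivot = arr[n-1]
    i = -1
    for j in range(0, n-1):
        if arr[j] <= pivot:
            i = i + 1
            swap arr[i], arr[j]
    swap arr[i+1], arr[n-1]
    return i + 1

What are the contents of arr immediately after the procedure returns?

2 8 7 10 6 11 15 17 19 14

pivot = arr[9] = 11; i = -1
j=0: arr[0]=14 > 11 → no swap
j=1: arr[1]=15 > 11 → no swap
j=2: arr[2]=2 ≤ 11 → i=0, swap arr[0],arr[2] → 2 15 14 8 17 7 10 6 19 11
j=3: arr[3]=8 ≤ 11 → i=1, swap arr[1],arr[3] → 2 8 14 15 17 7 10 6 19 11
j=4: arr[4]=17 > 11 → no swap
j=5: arr[5]=7 ≤ 11 → i=2, swap arr[2],arr[5] → 2 8 7 15 17 14 10 6 19 11
j=6: arr[6]=10 ≤ 11 → i=3, swap arr[3],arr[6] → 2 8 7 10 17 14 15 6 19 11
j=7: arr[7]=6 ≤ 11 → i=4, swap arr[4],arr[7] → 2 8 7 10 6 14 15 17 19 11
j=8: arr[8]=19 > 11 → no swap
final swap arr[5],arr[9] → 2 8 7 10 6 11 15 17 19 14; return 5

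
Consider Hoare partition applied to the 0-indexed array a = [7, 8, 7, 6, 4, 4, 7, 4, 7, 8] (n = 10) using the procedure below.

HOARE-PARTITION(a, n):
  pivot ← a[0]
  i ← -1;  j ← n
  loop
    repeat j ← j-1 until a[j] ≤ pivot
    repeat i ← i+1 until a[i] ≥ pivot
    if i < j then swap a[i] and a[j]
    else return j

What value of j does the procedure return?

5

pivot = a[0] = 7; i = -1, j = 10
j→8 (a[8]=7≤7), i→0 (a[0]=7≥7); i<j, swap → [7, 8, 7, 6, 4, 4, 7, 4, 7, 8]
j→7 (a[7]=4≤7), i→1 (a[1]=8≥7); i<j, swap → [7, 4, 7, 6, 4, 4, 7, 8, 7, 8]
j→6 (a[6]=7≤7), i→2 (a[2]=7≥7); i<j, swap → [7, 4, 7, 6, 4, 4, 7, 8, 7, 8]
j→5, i→6; i≥j, return j=5. a = [7, 4, 7, 6, 4, 4, 7, 8, 7, 8]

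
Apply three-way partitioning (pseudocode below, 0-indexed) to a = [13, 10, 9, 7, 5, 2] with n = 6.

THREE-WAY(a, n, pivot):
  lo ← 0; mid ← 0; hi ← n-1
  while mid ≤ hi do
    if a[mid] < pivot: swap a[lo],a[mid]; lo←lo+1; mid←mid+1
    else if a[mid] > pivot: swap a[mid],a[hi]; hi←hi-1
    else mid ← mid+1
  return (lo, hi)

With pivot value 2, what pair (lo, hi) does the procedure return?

lo=0 mid=0 hi=5
13>2: swap(0,5), hi=4 ⇒ [2, 10, 9, 7, 5, 13]
2=2: mid=1
10>2: swap(1,4), hi=3 ⇒ [2, 5, 9, 7, 10, 13]
5>2: swap(1,3), hi=2 ⇒ [2, 7, 9, 5, 10, 13]
7>2: swap(1,2), hi=1 ⇒ [2, 9, 7, 5, 10, 13]
9>2: swap(1,1), hi=0 ⇒ [2, 9, 7, 5, 10, 13]
done. lo=0 hi=0; a=[2, 9, 7, 5, 10, 13]

(0, 0)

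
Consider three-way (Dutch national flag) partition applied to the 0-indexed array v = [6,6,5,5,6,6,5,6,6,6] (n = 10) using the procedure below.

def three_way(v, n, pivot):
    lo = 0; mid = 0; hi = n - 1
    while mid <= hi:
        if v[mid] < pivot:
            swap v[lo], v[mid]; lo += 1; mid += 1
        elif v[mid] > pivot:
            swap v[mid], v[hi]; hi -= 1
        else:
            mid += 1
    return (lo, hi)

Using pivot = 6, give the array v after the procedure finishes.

pivot = 6; lo=0, mid=0, hi=9
v[mid]=6=6: mid=1
v[mid]=6=6: mid=2
v[mid]=5<6: swap v[0],v[2]; lo=1,mid=3 → [5,6,6,5,6,6,5,6,6,6]
v[mid]=5<6: swap v[1],v[3]; lo=2,mid=4 → [5,5,6,6,6,6,5,6,6,6]
v[mid]=6=6: mid=5
v[mid]=6=6: mid=6
v[mid]=5<6: swap v[2],v[6]; lo=3,mid=7 → [5,5,5,6,6,6,6,6,6,6]
v[mid]=6=6: mid=8
v[mid]=6=6: mid=9
v[mid]=6=6: mid=10
end: lo=3, hi=9; v = [5,5,5,6,6,6,6,6,6,6]

[5,5,5,6,6,6,6,6,6,6]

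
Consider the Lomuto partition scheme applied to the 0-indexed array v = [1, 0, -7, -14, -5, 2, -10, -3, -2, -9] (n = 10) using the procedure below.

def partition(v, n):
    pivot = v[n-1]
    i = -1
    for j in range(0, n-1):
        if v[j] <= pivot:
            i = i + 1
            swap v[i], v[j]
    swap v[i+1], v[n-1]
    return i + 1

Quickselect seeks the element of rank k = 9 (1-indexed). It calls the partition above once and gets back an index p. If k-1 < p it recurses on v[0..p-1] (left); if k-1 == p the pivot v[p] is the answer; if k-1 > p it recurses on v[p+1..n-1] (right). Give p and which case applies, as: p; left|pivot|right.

pivot = v[9] = -9; i = -1
j=0: v[0]=1 > -9 → no swap
j=1: v[1]=0 > -9 → no swap
j=2: v[2]=-7 > -9 → no swap
j=3: v[3]=-14 ≤ -9 → i=0, swap v[0],v[3] → [-14, 0, -7, 1, -5, 2, -10, -3, -2, -9]
j=4: v[4]=-5 > -9 → no swap
j=5: v[5]=2 > -9 → no swap
j=6: v[6]=-10 ≤ -9 → i=1, swap v[1],v[6] → [-14, -10, -7, 1, -5, 2, 0, -3, -2, -9]
j=7: v[7]=-3 > -9 → no swap
j=8: v[8]=-2 > -9 → no swap
final swap v[2],v[9] → [-14, -10, -9, 1, -5, 2, 0, -3, -2, -7]; return 2
p = 2; k-1 = 8 > 2 ⇒ right

2; right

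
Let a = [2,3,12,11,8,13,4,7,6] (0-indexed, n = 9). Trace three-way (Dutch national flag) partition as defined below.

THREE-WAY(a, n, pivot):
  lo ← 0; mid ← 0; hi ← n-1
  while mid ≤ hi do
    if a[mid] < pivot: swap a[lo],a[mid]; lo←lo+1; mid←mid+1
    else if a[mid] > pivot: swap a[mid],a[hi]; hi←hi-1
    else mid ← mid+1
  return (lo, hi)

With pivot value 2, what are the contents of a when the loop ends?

[2,12,11,8,13,4,7,6,3]

pivot = 2; lo=0, mid=0, hi=8
a[mid]=2=2: mid=1
a[mid]=3>2: swap a[1],a[8]; hi=7 → [2,6,12,11,8,13,4,7,3]
a[mid]=6>2: swap a[1],a[7]; hi=6 → [2,7,12,11,8,13,4,6,3]
a[mid]=7>2: swap a[1],a[6]; hi=5 → [2,4,12,11,8,13,7,6,3]
a[mid]=4>2: swap a[1],a[5]; hi=4 → [2,13,12,11,8,4,7,6,3]
a[mid]=13>2: swap a[1],a[4]; hi=3 → [2,8,12,11,13,4,7,6,3]
a[mid]=8>2: swap a[1],a[3]; hi=2 → [2,11,12,8,13,4,7,6,3]
a[mid]=11>2: swap a[1],a[2]; hi=1 → [2,12,11,8,13,4,7,6,3]
a[mid]=12>2: swap a[1],a[1]; hi=0 → [2,12,11,8,13,4,7,6,3]
end: lo=0, hi=0; a = [2,12,11,8,13,4,7,6,3]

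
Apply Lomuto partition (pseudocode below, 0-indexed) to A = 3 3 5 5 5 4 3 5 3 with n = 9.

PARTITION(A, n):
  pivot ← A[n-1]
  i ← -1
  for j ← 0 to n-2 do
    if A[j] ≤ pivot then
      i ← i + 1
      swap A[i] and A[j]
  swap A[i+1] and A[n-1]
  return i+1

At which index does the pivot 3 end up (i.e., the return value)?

3

pivot = A[8] = 3; i = -1
j=0: A[0]=3 ≤ 3 → i=0, swap A[0],A[0] (no change) → 3 3 5 5 5 4 3 5 3
j=1: A[1]=3 ≤ 3 → i=1, swap A[1],A[1] (no change) → 3 3 5 5 5 4 3 5 3
j=2: A[2]=5 > 3 → no swap
j=3: A[3]=5 > 3 → no swap
j=4: A[4]=5 > 3 → no swap
j=5: A[5]=4 > 3 → no swap
j=6: A[6]=3 ≤ 3 → i=2, swap A[2],A[6] → 3 3 3 5 5 4 5 5 3
j=7: A[7]=5 > 3 → no swap
final swap A[3],A[8] → 3 3 3 3 5 4 5 5 5; return 3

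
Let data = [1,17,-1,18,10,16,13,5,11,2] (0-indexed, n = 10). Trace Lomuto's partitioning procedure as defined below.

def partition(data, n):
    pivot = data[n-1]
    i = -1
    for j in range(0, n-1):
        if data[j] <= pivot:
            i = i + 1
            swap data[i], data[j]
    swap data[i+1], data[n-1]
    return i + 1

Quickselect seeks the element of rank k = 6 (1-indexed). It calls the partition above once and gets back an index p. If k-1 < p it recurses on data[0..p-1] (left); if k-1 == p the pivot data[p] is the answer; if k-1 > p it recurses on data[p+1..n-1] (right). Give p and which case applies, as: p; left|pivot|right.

2; right

pivot = data[9] = 2; i = -1
j=0: data[0]=1 ≤ 2 → i=0, swap data[0],data[0] (no change) → [1,17,-1,18,10,16,13,5,11,2]
j=1: data[1]=17 > 2 → no swap
j=2: data[2]=-1 ≤ 2 → i=1, swap data[1],data[2] → [1,-1,17,18,10,16,13,5,11,2]
j=3: data[3]=18 > 2 → no swap
j=4: data[4]=10 > 2 → no swap
j=5: data[5]=16 > 2 → no swap
j=6: data[6]=13 > 2 → no swap
j=7: data[7]=5 > 2 → no swap
j=8: data[8]=11 > 2 → no swap
final swap data[2],data[9] → [1,-1,2,18,10,16,13,5,11,17]; return 2
p = 2; k-1 = 5 > 2 ⇒ right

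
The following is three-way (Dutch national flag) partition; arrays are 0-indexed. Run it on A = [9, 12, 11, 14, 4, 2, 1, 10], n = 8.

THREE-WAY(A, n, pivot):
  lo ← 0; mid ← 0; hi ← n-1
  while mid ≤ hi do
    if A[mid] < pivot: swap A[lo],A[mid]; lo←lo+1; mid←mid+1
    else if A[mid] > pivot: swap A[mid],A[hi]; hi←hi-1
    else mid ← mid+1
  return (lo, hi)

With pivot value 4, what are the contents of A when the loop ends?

[1, 2, 4, 14, 11, 12, 10, 9]

pivot = 4; lo=0, mid=0, hi=7
A[mid]=9>4: swap A[0],A[7]; hi=6 → [10, 12, 11, 14, 4, 2, 1, 9]
A[mid]=10>4: swap A[0],A[6]; hi=5 → [1, 12, 11, 14, 4, 2, 10, 9]
A[mid]=1<4: swap A[0],A[0]; lo=1,mid=1 → [1, 12, 11, 14, 4, 2, 10, 9]
A[mid]=12>4: swap A[1],A[5]; hi=4 → [1, 2, 11, 14, 4, 12, 10, 9]
A[mid]=2<4: swap A[1],A[1]; lo=2,mid=2 → [1, 2, 11, 14, 4, 12, 10, 9]
A[mid]=11>4: swap A[2],A[4]; hi=3 → [1, 2, 4, 14, 11, 12, 10, 9]
A[mid]=4=4: mid=3
A[mid]=14>4: swap A[3],A[3]; hi=2 → [1, 2, 4, 14, 11, 12, 10, 9]
end: lo=2, hi=2; A = [1, 2, 4, 14, 11, 12, 10, 9]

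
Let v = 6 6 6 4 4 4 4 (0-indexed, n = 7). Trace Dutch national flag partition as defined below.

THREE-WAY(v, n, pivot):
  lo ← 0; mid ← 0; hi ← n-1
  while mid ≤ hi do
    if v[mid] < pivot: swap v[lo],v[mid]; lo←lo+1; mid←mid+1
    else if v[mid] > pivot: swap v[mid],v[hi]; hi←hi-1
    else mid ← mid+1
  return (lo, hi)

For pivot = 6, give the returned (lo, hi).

lo=0 mid=0 hi=6
6=6: mid=1
6=6: mid=2
6=6: mid=3
4<6: swap(0,3), lo=1 mid=4 ⇒ 4 6 6 6 4 4 4
4<6: swap(1,4), lo=2 mid=5 ⇒ 4 4 6 6 6 4 4
4<6: swap(2,5), lo=3 mid=6 ⇒ 4 4 4 6 6 6 4
4<6: swap(3,6), lo=4 mid=7 ⇒ 4 4 4 4 6 6 6
done. lo=4 hi=6; v=4 4 4 4 6 6 6

(4, 6)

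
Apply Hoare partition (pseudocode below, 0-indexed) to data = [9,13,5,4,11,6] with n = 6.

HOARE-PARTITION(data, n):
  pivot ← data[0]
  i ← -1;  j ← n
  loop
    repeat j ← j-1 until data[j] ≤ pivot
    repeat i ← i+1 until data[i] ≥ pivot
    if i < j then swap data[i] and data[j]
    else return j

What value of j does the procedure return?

2

pivot=9
j stops at 5 (6), i stops at 0 (9); swap ⇒ [6,13,5,4,11,9]
j stops at 3 (4), i stops at 1 (13); swap ⇒ [6,4,5,13,11,9]
j stops at 2, i stops at 3; i≥j ⇒ return 2. data=[6,4,5,13,11,9]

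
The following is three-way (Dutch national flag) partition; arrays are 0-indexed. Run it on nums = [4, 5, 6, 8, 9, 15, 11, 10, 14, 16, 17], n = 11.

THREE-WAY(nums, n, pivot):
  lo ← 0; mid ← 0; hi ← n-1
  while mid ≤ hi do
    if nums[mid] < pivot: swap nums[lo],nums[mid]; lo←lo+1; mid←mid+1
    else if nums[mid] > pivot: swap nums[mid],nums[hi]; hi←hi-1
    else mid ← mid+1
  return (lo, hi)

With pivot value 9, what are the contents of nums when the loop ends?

[4, 5, 6, 8, 9, 11, 10, 14, 16, 17, 15]

pivot = 9; lo=0, mid=0, hi=10
nums[mid]=4<9: swap nums[0],nums[0]; lo=1,mid=1 → [4, 5, 6, 8, 9, 15, 11, 10, 14, 16, 17]
nums[mid]=5<9: swap nums[1],nums[1]; lo=2,mid=2 → [4, 5, 6, 8, 9, 15, 11, 10, 14, 16, 17]
nums[mid]=6<9: swap nums[2],nums[2]; lo=3,mid=3 → [4, 5, 6, 8, 9, 15, 11, 10, 14, 16, 17]
nums[mid]=8<9: swap nums[3],nums[3]; lo=4,mid=4 → [4, 5, 6, 8, 9, 15, 11, 10, 14, 16, 17]
nums[mid]=9=9: mid=5
nums[mid]=15>9: swap nums[5],nums[10]; hi=9 → [4, 5, 6, 8, 9, 17, 11, 10, 14, 16, 15]
nums[mid]=17>9: swap nums[5],nums[9]; hi=8 → [4, 5, 6, 8, 9, 16, 11, 10, 14, 17, 15]
nums[mid]=16>9: swap nums[5],nums[8]; hi=7 → [4, 5, 6, 8, 9, 14, 11, 10, 16, 17, 15]
nums[mid]=14>9: swap nums[5],nums[7]; hi=6 → [4, 5, 6, 8, 9, 10, 11, 14, 16, 17, 15]
nums[mid]=10>9: swap nums[5],nums[6]; hi=5 → [4, 5, 6, 8, 9, 11, 10, 14, 16, 17, 15]
nums[mid]=11>9: swap nums[5],nums[5]; hi=4 → [4, 5, 6, 8, 9, 11, 10, 14, 16, 17, 15]
end: lo=4, hi=4; nums = [4, 5, 6, 8, 9, 11, 10, 14, 16, 17, 15]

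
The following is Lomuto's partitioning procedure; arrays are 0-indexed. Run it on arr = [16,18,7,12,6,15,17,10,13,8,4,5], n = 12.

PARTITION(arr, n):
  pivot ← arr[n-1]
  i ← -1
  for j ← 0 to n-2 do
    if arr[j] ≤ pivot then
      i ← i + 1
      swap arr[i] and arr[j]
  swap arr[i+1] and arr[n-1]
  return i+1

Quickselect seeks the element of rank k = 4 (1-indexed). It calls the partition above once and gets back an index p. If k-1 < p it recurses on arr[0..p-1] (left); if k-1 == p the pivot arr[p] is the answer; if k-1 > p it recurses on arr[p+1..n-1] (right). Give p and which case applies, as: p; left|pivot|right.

pivot=5, i=-1
j=0: 16>5, skip
j=1: 18>5, skip
j=2: 7>5, skip
j=3: 12>5, skip
j=4: 6>5, skip
j=5: 15>5, skip
j=6: 17>5, skip
j=7: 10>5, skip
j=8: 13>5, skip
j=9: 8>5, skip
j=10: 4≤5, i=0, swap(0,10) ⇒ [4,18,7,12,6,15,17,10,13,8,16,5]
swap(1,11) ⇒ [4,5,7,12,6,15,17,10,13,8,16,18]; return 1
p = 1; k-1 = 3 > 1 ⇒ right

1; right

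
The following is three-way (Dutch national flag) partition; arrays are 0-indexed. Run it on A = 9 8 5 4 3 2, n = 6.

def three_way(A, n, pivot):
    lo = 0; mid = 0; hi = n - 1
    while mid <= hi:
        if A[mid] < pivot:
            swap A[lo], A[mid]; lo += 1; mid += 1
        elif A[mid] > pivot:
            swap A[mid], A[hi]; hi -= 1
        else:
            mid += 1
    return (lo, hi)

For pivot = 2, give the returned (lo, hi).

pivot = 2; lo=0, mid=0, hi=5
A[mid]=9>2: swap A[0],A[5]; hi=4 → 2 8 5 4 3 9
A[mid]=2=2: mid=1
A[mid]=8>2: swap A[1],A[4]; hi=3 → 2 3 5 4 8 9
A[mid]=3>2: swap A[1],A[3]; hi=2 → 2 4 5 3 8 9
A[mid]=4>2: swap A[1],A[2]; hi=1 → 2 5 4 3 8 9
A[mid]=5>2: swap A[1],A[1]; hi=0 → 2 5 4 3 8 9
end: lo=0, hi=0; A = 2 5 4 3 8 9

(0, 0)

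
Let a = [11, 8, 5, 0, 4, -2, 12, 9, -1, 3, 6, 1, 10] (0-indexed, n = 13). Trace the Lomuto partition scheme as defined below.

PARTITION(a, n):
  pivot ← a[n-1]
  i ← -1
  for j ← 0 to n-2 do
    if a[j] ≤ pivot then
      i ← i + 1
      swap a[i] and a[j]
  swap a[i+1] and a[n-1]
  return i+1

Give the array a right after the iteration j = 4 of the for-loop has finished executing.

pivot=10, i=-1
j=0: 11>10, skip
j=1: 8≤10, i=0, swap(0,1) ⇒ [8, 11, 5, 0, 4, -2, 12, 9, -1, 3, 6, 1, 10]
j=2: 5≤10, i=1, swap(1,2) ⇒ [8, 5, 11, 0, 4, -2, 12, 9, -1, 3, 6, 1, 10]
j=3: 0≤10, i=2, swap(2,3) ⇒ [8, 5, 0, 11, 4, -2, 12, 9, -1, 3, 6, 1, 10]
j=4: 4≤10, i=3, swap(3,4) ⇒ [8, 5, 0, 4, 11, -2, 12, 9, -1, 3, 6, 1, 10]
(after j=4) a = [8, 5, 0, 4, 11, -2, 12, 9, -1, 3, 6, 1, 10]

[8, 5, 0, 4, 11, -2, 12, 9, -1, 3, 6, 1, 10]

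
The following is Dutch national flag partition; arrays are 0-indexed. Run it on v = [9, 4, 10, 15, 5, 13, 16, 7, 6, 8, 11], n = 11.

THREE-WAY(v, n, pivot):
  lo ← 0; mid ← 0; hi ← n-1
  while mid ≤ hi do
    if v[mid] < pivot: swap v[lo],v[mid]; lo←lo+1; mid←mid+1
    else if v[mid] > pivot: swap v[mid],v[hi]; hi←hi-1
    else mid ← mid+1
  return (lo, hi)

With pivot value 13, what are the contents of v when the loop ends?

[9, 4, 10, 11, 5, 8, 7, 6, 13, 16, 15]

lo=0 mid=0 hi=10
9<13: swap(0,0), lo=1 mid=1 ⇒ [9, 4, 10, 15, 5, 13, 16, 7, 6, 8, 11]
4<13: swap(1,1), lo=2 mid=2 ⇒ [9, 4, 10, 15, 5, 13, 16, 7, 6, 8, 11]
10<13: swap(2,2), lo=3 mid=3 ⇒ [9, 4, 10, 15, 5, 13, 16, 7, 6, 8, 11]
15>13: swap(3,10), hi=9 ⇒ [9, 4, 10, 11, 5, 13, 16, 7, 6, 8, 15]
11<13: swap(3,3), lo=4 mid=4 ⇒ [9, 4, 10, 11, 5, 13, 16, 7, 6, 8, 15]
5<13: swap(4,4), lo=5 mid=5 ⇒ [9, 4, 10, 11, 5, 13, 16, 7, 6, 8, 15]
13=13: mid=6
16>13: swap(6,9), hi=8 ⇒ [9, 4, 10, 11, 5, 13, 8, 7, 6, 16, 15]
8<13: swap(5,6), lo=6 mid=7 ⇒ [9, 4, 10, 11, 5, 8, 13, 7, 6, 16, 15]
7<13: swap(6,7), lo=7 mid=8 ⇒ [9, 4, 10, 11, 5, 8, 7, 13, 6, 16, 15]
6<13: swap(7,8), lo=8 mid=9 ⇒ [9, 4, 10, 11, 5, 8, 7, 6, 13, 16, 15]
done. lo=8 hi=8; v=[9, 4, 10, 11, 5, 8, 7, 6, 13, 16, 15]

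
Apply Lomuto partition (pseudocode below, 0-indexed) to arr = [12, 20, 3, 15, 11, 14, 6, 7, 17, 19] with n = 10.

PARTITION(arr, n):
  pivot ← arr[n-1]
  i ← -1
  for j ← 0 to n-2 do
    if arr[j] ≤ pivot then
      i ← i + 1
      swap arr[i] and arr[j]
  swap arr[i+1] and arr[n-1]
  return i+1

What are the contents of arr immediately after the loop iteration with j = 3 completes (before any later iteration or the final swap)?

pivot = arr[9] = 19; i = -1
j=0: arr[0]=12 ≤ 19 → i=0, swap arr[0],arr[0] (no change) → [12, 20, 3, 15, 11, 14, 6, 7, 17, 19]
j=1: arr[1]=20 > 19 → no swap
j=2: arr[2]=3 ≤ 19 → i=1, swap arr[1],arr[2] → [12, 3, 20, 15, 11, 14, 6, 7, 17, 19]
j=3: arr[3]=15 ≤ 19 → i=2, swap arr[2],arr[3] → [12, 3, 15, 20, 11, 14, 6, 7, 17, 19]
(after j=3) arr = [12, 3, 15, 20, 11, 14, 6, 7, 17, 19]

[12, 3, 15, 20, 11, 14, 6, 7, 17, 19]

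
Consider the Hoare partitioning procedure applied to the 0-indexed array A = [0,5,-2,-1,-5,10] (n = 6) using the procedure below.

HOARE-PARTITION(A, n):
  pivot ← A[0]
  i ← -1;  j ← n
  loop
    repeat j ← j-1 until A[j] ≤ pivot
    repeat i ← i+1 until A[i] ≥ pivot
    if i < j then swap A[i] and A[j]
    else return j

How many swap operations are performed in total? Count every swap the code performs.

pivot = A[0] = 0; i = -1, j = 6
j→4 (A[4]=-5≤0), i→0 (A[0]=0≥0); i<j, swap → [-5,5,-2,-1,0,10]
j→3 (A[3]=-1≤0), i→1 (A[1]=5≥0); i<j, swap → [-5,-1,-2,5,0,10]
j→2, i→3; i≥j, return j=2. A = [-5,-1,-2,5,0,10]

2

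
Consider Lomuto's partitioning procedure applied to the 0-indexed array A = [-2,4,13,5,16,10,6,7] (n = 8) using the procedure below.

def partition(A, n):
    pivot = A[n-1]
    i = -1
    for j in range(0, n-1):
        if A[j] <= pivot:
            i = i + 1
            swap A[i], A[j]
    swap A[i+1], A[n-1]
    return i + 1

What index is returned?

4

pivot = A[7] = 7; i = -1
j=0: A[0]=-2 ≤ 7 → i=0, swap A[0],A[0] (no change) → [-2,4,13,5,16,10,6,7]
j=1: A[1]=4 ≤ 7 → i=1, swap A[1],A[1] (no change) → [-2,4,13,5,16,10,6,7]
j=2: A[2]=13 > 7 → no swap
j=3: A[3]=5 ≤ 7 → i=2, swap A[2],A[3] → [-2,4,5,13,16,10,6,7]
j=4: A[4]=16 > 7 → no swap
j=5: A[5]=10 > 7 → no swap
j=6: A[6]=6 ≤ 7 → i=3, swap A[3],A[6] → [-2,4,5,6,16,10,13,7]
final swap A[4],A[7] → [-2,4,5,6,7,10,13,16]; return 4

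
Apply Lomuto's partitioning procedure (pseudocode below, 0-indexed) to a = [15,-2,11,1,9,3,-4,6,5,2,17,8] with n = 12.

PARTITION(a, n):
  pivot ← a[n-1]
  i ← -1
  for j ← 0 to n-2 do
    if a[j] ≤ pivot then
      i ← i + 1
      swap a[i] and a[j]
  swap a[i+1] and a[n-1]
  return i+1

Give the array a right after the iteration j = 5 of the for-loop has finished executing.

[-2,1,3,15,9,11,-4,6,5,2,17,8]

pivot = a[11] = 8; i = -1
j=0: a[0]=15 > 8 → no swap
j=1: a[1]=-2 ≤ 8 → i=0, swap a[0],a[1] → [-2,15,11,1,9,3,-4,6,5,2,17,8]
j=2: a[2]=11 > 8 → no swap
j=3: a[3]=1 ≤ 8 → i=1, swap a[1],a[3] → [-2,1,11,15,9,3,-4,6,5,2,17,8]
j=4: a[4]=9 > 8 → no swap
j=5: a[5]=3 ≤ 8 → i=2, swap a[2],a[5] → [-2,1,3,15,9,11,-4,6,5,2,17,8]
(after j=5) a = [-2,1,3,15,9,11,-4,6,5,2,17,8]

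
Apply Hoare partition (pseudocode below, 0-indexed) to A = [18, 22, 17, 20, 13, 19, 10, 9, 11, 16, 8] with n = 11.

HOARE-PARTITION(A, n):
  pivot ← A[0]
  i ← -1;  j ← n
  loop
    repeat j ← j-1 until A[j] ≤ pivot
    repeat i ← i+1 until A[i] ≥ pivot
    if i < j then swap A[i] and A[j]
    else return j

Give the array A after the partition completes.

[8, 16, 17, 11, 13, 9, 10, 19, 20, 22, 18]

pivot=18
j stops at 10 (8), i stops at 0 (18); swap ⇒ [8, 22, 17, 20, 13, 19, 10, 9, 11, 16, 18]
j stops at 9 (16), i stops at 1 (22); swap ⇒ [8, 16, 17, 20, 13, 19, 10, 9, 11, 22, 18]
j stops at 8 (11), i stops at 3 (20); swap ⇒ [8, 16, 17, 11, 13, 19, 10, 9, 20, 22, 18]
j stops at 7 (9), i stops at 5 (19); swap ⇒ [8, 16, 17, 11, 13, 9, 10, 19, 20, 22, 18]
j stops at 6, i stops at 7; i≥j ⇒ return 6. A=[8, 16, 17, 11, 13, 9, 10, 19, 20, 22, 18]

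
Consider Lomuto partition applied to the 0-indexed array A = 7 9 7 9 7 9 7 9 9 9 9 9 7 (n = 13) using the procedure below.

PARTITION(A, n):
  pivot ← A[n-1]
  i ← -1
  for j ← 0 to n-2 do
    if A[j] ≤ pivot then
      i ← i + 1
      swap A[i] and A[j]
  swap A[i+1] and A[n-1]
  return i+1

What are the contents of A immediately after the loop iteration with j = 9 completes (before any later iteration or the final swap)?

pivot=7, i=-1
j=0: 7≤7, i=0, swap(0,0) ⇒ 7 9 7 9 7 9 7 9 9 9 9 9 7
j=1: 9>7, skip
j=2: 7≤7, i=1, swap(1,2) ⇒ 7 7 9 9 7 9 7 9 9 9 9 9 7
j=3: 9>7, skip
j=4: 7≤7, i=2, swap(2,4) ⇒ 7 7 7 9 9 9 7 9 9 9 9 9 7
j=5: 9>7, skip
j=6: 7≤7, i=3, swap(3,6) ⇒ 7 7 7 7 9 9 9 9 9 9 9 9 7
j=7: 9>7, skip
j=8: 9>7, skip
j=9: 9>7, skip
(after j=9) A = 7 7 7 7 9 9 9 9 9 9 9 9 7

7 7 7 7 9 9 9 9 9 9 9 9 7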